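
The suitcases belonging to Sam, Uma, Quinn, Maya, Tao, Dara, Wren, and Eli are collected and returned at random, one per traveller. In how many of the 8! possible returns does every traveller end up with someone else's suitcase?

This is the derangement count D_8: permutations of 8 items with no fixed point.
By inclusion–exclusion this is Σ_{j=0}^{8} (−1)^j C(8,j)·(8−j)!.
Computing: 40320 − 40320 + 20160 − 6720 + 1680 − 336 + 56 − 8 + 1 = 14833.

14833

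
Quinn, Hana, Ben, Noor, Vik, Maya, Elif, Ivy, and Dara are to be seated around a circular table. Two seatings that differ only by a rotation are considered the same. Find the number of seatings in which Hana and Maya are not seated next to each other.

All circular seatings of 9 people number (8)! = 40320.
Those with Hana next to Maya: fuse the pair into one unit and seat 8 units around a circle — 2·(7)! = 10080.
Subtracting, 40320 − 10080 = 30240.

30240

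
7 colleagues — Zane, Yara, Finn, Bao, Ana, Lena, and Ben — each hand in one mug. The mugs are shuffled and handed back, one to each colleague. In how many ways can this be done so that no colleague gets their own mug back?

Count assignments avoiding every fixed point. For any j of the 7 colleagues fixed to their own mug, the other 7−j can be arranged in (7−j)! ways.
By inclusion–exclusion this is Σ_{j=0}^{7} (−1)^j C(7,j)·(7−j)!.
Computing: 5040 − 5040 + 2520 − 840 + 210 − 42 + 7 − 1 = 1854.

1854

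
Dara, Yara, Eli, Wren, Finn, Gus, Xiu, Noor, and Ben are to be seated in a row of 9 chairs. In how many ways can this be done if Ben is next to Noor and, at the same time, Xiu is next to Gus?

Treat {Ben,Noor} as one block (2 orders) and {Xiu,Gus} as another (2 orders).
That leaves 7 units to arrange: 2 × 2 × 7! = 4 × 5040 = 20160.

20160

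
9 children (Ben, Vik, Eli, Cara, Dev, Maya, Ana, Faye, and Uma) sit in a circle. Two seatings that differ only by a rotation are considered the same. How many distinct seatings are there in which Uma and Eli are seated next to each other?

10080

Glue Uma and Eli into a block (2 internal orders). Seating 8 units around a circle gives (7)! arrangements.
So 2 × (7)! = 2 × 5040 = 10080.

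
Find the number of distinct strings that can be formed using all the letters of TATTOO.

60

TATTOO has 6 letters with O appearing twice and T appearing 3 times.
Dividing 6! = 720 by 3!·2! = 12 for the repeated letters gives 60.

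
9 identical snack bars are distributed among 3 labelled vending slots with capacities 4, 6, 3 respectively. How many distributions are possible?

Ignoring the caps, the number of non-negative solutions to x_1+…+x_3 = 9 is C(11,2) = 55.
Subtract solutions that violate a single cap (substitute x_i' = x_i − (cap_i+1)): x_1 ≥ 5 gives C(6,2) = 15; x_2 ≥ 7 gives C(4,2) = 6; x_3 ≥ 4 gives C(7,2) = 21. Together 42.
Add back pairs where two caps are both exceeded: 0 + 1 + 0 = 1.
By inclusion–exclusion the count is 55 − 42 + 1 = 14.

14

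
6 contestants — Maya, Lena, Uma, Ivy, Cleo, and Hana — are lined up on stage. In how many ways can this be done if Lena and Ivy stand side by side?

240

Treat {Lena, Ivy} as a single unit. There are 5 units to order, and the pair itself can be ordered 2 ways.
So the count is 2·(5)! = 240.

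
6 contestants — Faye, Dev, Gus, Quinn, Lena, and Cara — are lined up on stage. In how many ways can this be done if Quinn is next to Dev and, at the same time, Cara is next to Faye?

Treat {Quinn,Dev} as one block (2 orders) and {Cara,Faye} as another (2 orders).
That leaves 4 units to arrange: 2 × 2 × 4! = 4 × 24 = 96.

96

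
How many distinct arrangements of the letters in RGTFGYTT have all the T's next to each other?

360

Treat the 3 copies of T as a single block. The multiset to arrange is then {TTT, F, G, G, R, Y}, 6 items in all.
That gives (6)!/(2!) = 360 arrangements.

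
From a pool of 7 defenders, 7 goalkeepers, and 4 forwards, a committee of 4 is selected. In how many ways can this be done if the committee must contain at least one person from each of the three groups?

1470

Total 4-person selections from all 18: C(18,4) = 3060.
Selections missing a whole group: no defenders → C(11,4) = 330; no goalkeepers → C(11,4) = 330; no forwards → C(14,4) = 1001.
Add back selections omitting two groups (i.e. drawn from a single group): C(7,4) + C(7,4) + C(4,4) = 71.
By inclusion–exclusion: 3060 − 1661 + 71 = 1470.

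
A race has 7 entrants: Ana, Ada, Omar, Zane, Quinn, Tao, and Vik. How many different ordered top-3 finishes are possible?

There are 7 choices for 1st place, 6 for 2nd, and 5 for 3rd.
That gives 7 × 6 × 5 = 210.

210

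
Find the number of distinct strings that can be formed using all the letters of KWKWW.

The 5 letters of KWKWW have repeats: K appearing twice and W appearing 3 times.
Dividing 5! = 120 by 3!·2! = 12 for the repeated letters gives 10.

10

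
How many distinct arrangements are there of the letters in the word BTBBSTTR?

1120

The 8 letters of BTBBSTTR have repeats: B appearing 3 times and T appearing 3 times.
Dividing 8! = 40320 by 3!·3! = 36 for the repeated letters gives 1120.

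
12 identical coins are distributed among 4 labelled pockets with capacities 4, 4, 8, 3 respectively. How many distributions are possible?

By stars and bars, unrestricted non-negative solutions to x_1+…+x_4 = 12 number C(12+3,3) = 455.
Subtract solutions that violate a single cap (substitute x_i' = x_i − (cap_i+1)): x_1 ≥ 5 gives C(10,3) = 120; x_2 ≥ 5 gives C(10,3) = 120; x_3 ≥ 9 gives C(6,3) = 20; x_4 ≥ 4 gives C(11,3) = 165. Together 425.
Add back pairs where two caps are both exceeded: 10 + 0 + 20 + 0 + 20 + 0 = 50.
By inclusion–exclusion the count is 455 − 425 + 50 = 80.

80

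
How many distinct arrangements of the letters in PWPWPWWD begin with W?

With the first slot taken by W, it remains to arrange the other 7 letters (PPWPWWD).
Those 7 letters have P appearing 3 times and W appearing 3 times, giving (7)!/(3!·3!) = 140.

140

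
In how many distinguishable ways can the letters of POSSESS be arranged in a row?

POSSESS has 7 letters with S appearing 4 times.
So there are 7! / (4!) = 210 distinguishable arrangements.

210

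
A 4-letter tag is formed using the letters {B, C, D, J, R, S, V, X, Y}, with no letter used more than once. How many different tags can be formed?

With no repetition, fill the 4 letters in order: 9 choices, then 8, down to 6.
9 × 8 × 7 × 6 = 3024.

3024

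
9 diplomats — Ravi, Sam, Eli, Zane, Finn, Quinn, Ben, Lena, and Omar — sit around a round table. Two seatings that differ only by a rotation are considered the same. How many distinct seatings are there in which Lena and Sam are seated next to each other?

10080

Glue Lena and Sam into a block (2 internal orders). Seating 8 units around a circle gives (7)! arrangements.
So 2 × (7)! = 2 × 5040 = 10080.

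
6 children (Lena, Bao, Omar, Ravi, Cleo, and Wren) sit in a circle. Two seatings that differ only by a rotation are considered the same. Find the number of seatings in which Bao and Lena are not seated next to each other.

Without the restriction there are (5)! = 120 seatings.
Those with Bao next to Lena: fuse the pair into one unit and seat 5 units around a circle — 2·(4)! = 48.
Subtracting, 120 − 48 = 72.

72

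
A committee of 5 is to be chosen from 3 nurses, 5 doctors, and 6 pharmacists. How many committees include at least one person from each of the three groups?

1365

With no constraint there are C(14,5) = 2002 possible selections.
Subtract selections that omit an entire group: no nurses → C(11,5) = 462; no doctors → C(9,5) = 126; no pharmacists → C(8,5) = 56.
Add back selections omitting two groups (i.e. drawn from a single group): C(3,5) + C(5,5) + C(6,5) = 7.
By inclusion–exclusion: 2002 − 644 + 7 = 1365.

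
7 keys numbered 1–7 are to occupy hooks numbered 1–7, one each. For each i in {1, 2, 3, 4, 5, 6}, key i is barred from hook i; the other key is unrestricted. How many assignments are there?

Let Aᵢ (for 1 ≤ i ≤ 6) be the placements that put key i in its forbidden hook. Any j of these fix j positions, leaving (7−j)! ways to fill the rest, and there are C(6,j) ways to pick which j.
By inclusion–exclusion, the number of valid placements is Σ_{j=0}^{6} (−1)^j C(6,j)·(7−j)!.
Computing: 5040 − 4320 + 1800 − 480 + 90 − 12 + 1 = 2119.

2119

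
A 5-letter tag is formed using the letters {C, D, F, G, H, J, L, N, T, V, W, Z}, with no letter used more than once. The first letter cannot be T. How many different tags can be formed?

The first letter has 12−1 = 11 choices (anything except T).
The remaining 4 letters are filled from the other 11 symbols without repetition: 11 × 10 × 9 × 8 = 7920.
Total: 11 × 7920 = 87120.

87120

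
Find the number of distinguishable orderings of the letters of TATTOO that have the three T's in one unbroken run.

12

Treat the 3 copies of T as a single block. The multiset to arrange is then {TTT, A, O, O}, 4 items in all.
That gives (4)!/(2!) = 12 arrangements.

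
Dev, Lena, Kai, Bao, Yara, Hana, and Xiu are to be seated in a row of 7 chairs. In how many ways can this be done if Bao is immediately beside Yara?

Treat {Bao, Yara} as a single unit. There are 6 units to order, and the pair itself can be ordered 2 ways.
So the count is 2·(6)! = 1440.

1440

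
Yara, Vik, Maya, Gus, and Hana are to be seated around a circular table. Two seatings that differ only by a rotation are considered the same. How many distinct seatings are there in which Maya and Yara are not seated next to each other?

12

All circular seatings of 5 people number (4)! = 24.
Seatings with Maya beside Yara: treat them as a block with 2 internal orders, giving 2 × (3)! = 12.
Subtracting, 24 − 12 = 12.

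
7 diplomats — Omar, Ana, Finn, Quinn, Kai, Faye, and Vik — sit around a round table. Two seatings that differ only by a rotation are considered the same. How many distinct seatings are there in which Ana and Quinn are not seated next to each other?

All circular seatings of 7 people number (6)! = 720.
Seatings with Ana beside Quinn: treat them as a block with 2 internal orders, giving 2 × (5)! = 240.
Subtracting, 720 − 240 = 480.

480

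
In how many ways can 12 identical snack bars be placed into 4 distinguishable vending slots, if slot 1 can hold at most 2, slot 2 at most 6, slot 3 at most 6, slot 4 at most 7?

112

Ignoring the caps, the number of non-negative solutions to x_1+…+x_4 = 12 is C(15,3) = 455.
Subtract solutions that violate a single cap (substitute x_i' = x_i − (cap_i+1)): x_1 ≥ 3 gives C(12,3) = 220; x_2 ≥ 7 gives C(8,3) = 56; x_3 ≥ 7 gives C(8,3) = 56; x_4 ≥ 8 gives C(7,3) = 35. Together 367.
Add back pairs where two caps are both exceeded: 10 + 10 + 4 + 0 + 0 + 0 = 24.
By inclusion–exclusion the count is 455 − 367 + 24 = 112.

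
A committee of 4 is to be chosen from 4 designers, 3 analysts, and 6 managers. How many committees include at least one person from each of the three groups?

Unrestricted: C(13,4) = 715 ways to pick any 4 of the 13.
Selections missing a whole group: no designers → C(9,4) = 126; no analysts → C(10,4) = 210; no managers → C(7,4) = 35.
Add back selections omitting two groups (i.e. drawn from a single group): C(4,4) + C(3,4) + C(6,4) = 16.
By inclusion–exclusion: 715 − 371 + 16 = 360.

360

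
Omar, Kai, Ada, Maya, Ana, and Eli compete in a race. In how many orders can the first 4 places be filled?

360

There are 6 choices for 1st place, 5 for 2nd, and so on down to 3 for position 4.
That gives 6 × 5 × 4 × 3 = 360.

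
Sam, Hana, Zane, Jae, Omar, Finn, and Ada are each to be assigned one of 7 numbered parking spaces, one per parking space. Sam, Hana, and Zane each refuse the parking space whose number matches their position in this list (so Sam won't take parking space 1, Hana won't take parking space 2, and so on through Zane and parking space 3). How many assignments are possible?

Let Aᵢ (for i ∈ {1, 2, 3}) be the placements that put person i in their forbidden parking space. Any j of these fix j positions, leaving (7−j)! ways to fill the rest, and there are C(3,j) ways to pick which j.
By inclusion–exclusion, the number of valid placements is Σ_{j=0}^{3} (−1)^j C(3,j)·(7−j)!.
Computing: 5040 − 2160 + 360 − 24 = 3216.

3216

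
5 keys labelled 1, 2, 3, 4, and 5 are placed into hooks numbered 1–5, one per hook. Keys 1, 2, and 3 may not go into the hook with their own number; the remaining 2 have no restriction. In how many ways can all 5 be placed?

64

Let Aᵢ (for i ∈ {1, 2, 3}) be the placements that put key i in its forbidden hook. Any j of these fix j positions, leaving (5−j)! ways to fill the rest, and there are C(3,j) ways to pick which j.
By inclusion–exclusion, the number of valid placements is Σ_{j=0}^{3} (−1)^j C(3,j)·(5−j)!.
Computing: 120 − 72 + 18 − 2 = 64.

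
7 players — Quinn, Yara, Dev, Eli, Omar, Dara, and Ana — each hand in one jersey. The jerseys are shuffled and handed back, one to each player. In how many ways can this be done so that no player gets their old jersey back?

1854

This is the derangement count D_7: permutations of 7 items with no fixed point.
By inclusion–exclusion this is Σ_{j=0}^{7} (−1)^j C(7,j)·(7−j)!.
Computing: 5040 − 5040 + 2520 − 840 + 210 − 42 + 7 − 1 = 1854.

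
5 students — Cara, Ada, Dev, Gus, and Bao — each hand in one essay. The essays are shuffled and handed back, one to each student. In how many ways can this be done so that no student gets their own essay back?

This is the derangement count D_5: permutations of 5 items with no fixed point.
By inclusion–exclusion this is Σ_{j=0}^{5} (−1)^j C(5,j)·(5−j)!.
Computing: 120 − 120 + 60 − 20 + 5 − 1 = 44.

44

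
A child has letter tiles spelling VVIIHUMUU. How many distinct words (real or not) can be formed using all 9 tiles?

15120

The 9 letters of VVIIHUMUU have repeats: I appearing twice, U appearing 3 times, and V appearing twice.
So there are 9! / (3!·2!·2!) = 15120 distinguishable arrangements.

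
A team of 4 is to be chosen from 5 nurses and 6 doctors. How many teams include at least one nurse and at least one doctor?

With no constraint there are C(11,4) = 330 possible selections.
Subtract selections that omit an entire group: no nurses → C(6,4) = 15; no doctors → C(5,4) = 5.
Both groups omitted at once is impossible, so 330 − 20 = 310.

310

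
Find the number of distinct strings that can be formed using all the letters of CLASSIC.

CLASSIC has 7 letters with C appearing twice and S appearing twice.
Dividing 7! = 5040 by 2!·2! = 4 for the repeated letters gives 1260.

1260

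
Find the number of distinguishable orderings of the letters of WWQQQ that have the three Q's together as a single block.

3

Treat the 3 copies of Q as a single block. The multiset to arrange is then {QQQ, W, W}, 3 items in all.
That gives (3)!/(2!) = 3 arrangements.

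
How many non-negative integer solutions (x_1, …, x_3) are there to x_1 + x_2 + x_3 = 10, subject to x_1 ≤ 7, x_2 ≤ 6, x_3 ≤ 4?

29

Ignoring the caps, the number of non-negative solutions to x_1+…+x_3 = 10 is C(12,2) = 66.
Subtract solutions that violate a single cap (substitute x_i' = x_i − (cap_i+1)): x_1 ≥ 8 gives C(4,2) = 6; x_2 ≥ 7 gives C(5,2) = 10; x_3 ≥ 5 gives C(7,2) = 21. Together 37.
No two caps can be exceeded simultaneously, so the pair terms are all 0.
By inclusion–exclusion the count is 66 − 37 + 0 = 29.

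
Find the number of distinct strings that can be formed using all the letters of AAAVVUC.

The 7 letters of AAAVVUC have repeats: A appearing 3 times and V appearing twice.
So there are 7! / (3!·2!) = 420 distinguishable arrangements.

420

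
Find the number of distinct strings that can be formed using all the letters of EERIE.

Letter multiplicities in EERIE: E×3, I×1, R×1.
The number of distinct arrangements is 5!/(3!) = 120/6 = 20.

20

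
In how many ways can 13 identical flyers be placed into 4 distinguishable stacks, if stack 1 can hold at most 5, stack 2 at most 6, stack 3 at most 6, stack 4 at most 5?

160

Ignoring the caps, the number of non-negative solutions to x_1+…+x_4 = 13 is C(16,3) = 560.
Subtract solutions that violate a single cap (substitute x_i' = x_i − (cap_i+1)): x_1 ≥ 6 gives C(10,3) = 120; x_2 ≥ 7 gives C(9,3) = 84; x_3 ≥ 7 gives C(9,3) = 84; x_4 ≥ 6 gives C(10,3) = 120. Together 408.
Add back pairs where two caps are both exceeded: 1 + 1 + 4 + 0 + 1 + 1 = 8.
By inclusion–exclusion the count is 560 − 408 + 8 = 160.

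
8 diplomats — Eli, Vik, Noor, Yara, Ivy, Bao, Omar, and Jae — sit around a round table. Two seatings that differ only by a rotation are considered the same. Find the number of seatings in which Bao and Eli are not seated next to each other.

All circular seatings of 8 people number (7)! = 5040.
Those with Bao next to Eli: fuse the pair into one unit and seat 7 units around a circle — 2·(6)! = 1440.
Subtracting, 5040 − 1440 = 3600.

3600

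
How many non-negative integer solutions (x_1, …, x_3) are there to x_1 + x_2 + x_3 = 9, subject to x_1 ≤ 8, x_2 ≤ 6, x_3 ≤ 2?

20

Ignoring the caps, the number of non-negative solutions to x_1+…+x_3 = 9 is C(11,2) = 55.
Subtract solutions that violate a single cap (substitute x_i' = x_i − (cap_i+1)): x_1 ≥ 9 gives C(2,2) = 1; x_2 ≥ 7 gives C(4,2) = 6; x_3 ≥ 3 gives C(8,2) = 28. Together 35.
No two caps can be exceeded simultaneously, so the pair terms are all 0.
By inclusion–exclusion the count is 55 − 35 + 0 = 20.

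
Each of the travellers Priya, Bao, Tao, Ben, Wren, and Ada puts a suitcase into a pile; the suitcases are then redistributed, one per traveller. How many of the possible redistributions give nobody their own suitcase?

Let Aᵢ be the assignments in which traveller i gets their own suitcase. We want the size of the complement of A₁∪…∪A_6.
By inclusion–exclusion this is Σ_{j=0}^{6} (−1)^j C(6,j)·(6−j)!.
Computing: 720 − 720 + 360 − 120 + 30 − 6 + 1 = 265.

265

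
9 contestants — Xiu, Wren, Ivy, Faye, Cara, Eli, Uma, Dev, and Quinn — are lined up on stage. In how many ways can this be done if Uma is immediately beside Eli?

Treat {Uma, Eli} as a single unit. There are 8 units to order, and the pair itself can be ordered 2 ways.
That gives 2 × 8! = 2 × 40320 = 80640.

80640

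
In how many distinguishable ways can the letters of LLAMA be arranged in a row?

The 5 letters of LLAMA have repeats: A appearing twice and L appearing twice.
So there are 5! / (2!·2!) = 30 distinguishable arrangements.

30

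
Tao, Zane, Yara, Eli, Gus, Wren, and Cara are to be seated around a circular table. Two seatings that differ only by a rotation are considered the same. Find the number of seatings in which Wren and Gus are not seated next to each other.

480

All circular seatings of 7 people number (6)! = 720.
Those with Wren next to Gus: fuse the pair into one unit and seat 6 units around a circle — 2·(5)! = 240.
Subtracting, 720 − 240 = 480.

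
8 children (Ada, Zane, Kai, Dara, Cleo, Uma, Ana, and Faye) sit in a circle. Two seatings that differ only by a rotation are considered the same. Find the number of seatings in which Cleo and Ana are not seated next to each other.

3600

All circular seatings of 8 people number (7)! = 5040.
Seatings with Cleo beside Ana: treat them as a block with 2 internal orders, giving 2 × (6)! = 1440.
Subtracting, 5040 − 1440 = 3600.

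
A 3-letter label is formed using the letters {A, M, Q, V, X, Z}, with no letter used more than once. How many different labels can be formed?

120

With no repetition, fill the 3 letters in order: 6 choices, then 5, down to 4.
6 × 5 × 4 = 120.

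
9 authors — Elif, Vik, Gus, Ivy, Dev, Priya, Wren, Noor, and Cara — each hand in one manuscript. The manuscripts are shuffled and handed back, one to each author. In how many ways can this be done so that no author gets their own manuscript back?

133496

Count assignments avoiding every fixed point. For any j of the 9 authors fixed to their own manuscript, the other 9−j can be arranged in (9−j)! ways.
By inclusion–exclusion this is Σ_{j=0}^{9} (−1)^j C(9,j)·(9−j)!.
Computing: 362880 − 362880 + 181440 − 60480 + 15120 − 3024 + 504 − 72 + 9 − 1 = 133496.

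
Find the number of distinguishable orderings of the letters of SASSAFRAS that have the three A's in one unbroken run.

210

Treat the 3 copies of A as a single block. The multiset to arrange is then {AAA, F, R, S, S, S, S}, 7 items in all.
That gives (7)!/(4!) = 210 arrangements.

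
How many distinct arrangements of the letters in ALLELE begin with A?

10

With the first slot taken by A, it remains to arrange the other 5 letters (LLELE).
Those 5 letters have E appearing twice and L appearing 3 times, giving (5)!/(3!·2!) = 10.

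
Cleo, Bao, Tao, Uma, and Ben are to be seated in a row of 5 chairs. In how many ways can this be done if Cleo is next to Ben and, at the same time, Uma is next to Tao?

24

Treat {Cleo,Ben} as one block (2 orders) and {Uma,Tao} as another (2 orders).
That leaves 3 units to arrange: 2 × 2 × 3! = 4 × 6 = 24.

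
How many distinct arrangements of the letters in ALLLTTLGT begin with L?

Fix L in the first position and arrange the remaining 8 letters.
Those 8 letters have L appearing 3 times and T appearing 3 times, giving (8)!/(3!·3!) = 1120.

1120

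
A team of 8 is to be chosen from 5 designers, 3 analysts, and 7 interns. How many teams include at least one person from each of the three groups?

Unrestricted: C(15,8) = 6435 ways to pick any 8 of the 15.
Selections missing a whole group: no designers → C(10,8) = 45; no analysts → C(12,8) = 495; no interns → C(8,8) = 1.
Add back selections omitting two groups (i.e. drawn from a single group): C(5,8) + C(3,8) + C(7,8) = 0.
By inclusion–exclusion: 6435 − 541 + 0 = 5894.

5894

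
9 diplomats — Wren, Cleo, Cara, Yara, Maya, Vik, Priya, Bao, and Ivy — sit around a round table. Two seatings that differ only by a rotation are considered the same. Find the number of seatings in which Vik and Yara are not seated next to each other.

Without the restriction there are (8)! = 40320 seatings.
Those with Vik next to Yara: fuse the pair into one unit and seat 8 units around a circle — 2·(7)! = 10080.
Subtracting, 40320 − 10080 = 30240.

30240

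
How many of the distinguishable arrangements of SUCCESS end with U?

Fix U in the last position and arrange the remaining 6 letters.
Those 6 letters have C appearing twice and S appearing 3 times, giving (6)!/(3!·2!) = 60.

60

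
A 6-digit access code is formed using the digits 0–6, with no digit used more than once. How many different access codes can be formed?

With no repetition, fill the 6 digits in order: 7 choices, then 6, down to 2.
That product is 7 × 6 × 5 × 4 × 3 × 2 = 5040.

5040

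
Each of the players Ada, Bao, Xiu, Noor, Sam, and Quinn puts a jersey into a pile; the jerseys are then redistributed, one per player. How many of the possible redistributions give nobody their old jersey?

This is the derangement count D_6: permutations of 6 items with no fixed point.
By inclusion–exclusion this is Σ_{j=0}^{6} (−1)^j C(6,j)·(6−j)!.
Computing: 720 − 720 + 360 − 120 + 30 − 6 + 1 = 265.

265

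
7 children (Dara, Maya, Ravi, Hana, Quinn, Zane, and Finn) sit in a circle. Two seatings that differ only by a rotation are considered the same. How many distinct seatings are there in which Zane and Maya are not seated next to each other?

480

All circular seatings of 7 people number (6)! = 720.
Those with Zane next to Maya: fuse the pair into one unit and seat 6 units around a circle — 2·(5)! = 240.
Subtracting, 720 − 240 = 480.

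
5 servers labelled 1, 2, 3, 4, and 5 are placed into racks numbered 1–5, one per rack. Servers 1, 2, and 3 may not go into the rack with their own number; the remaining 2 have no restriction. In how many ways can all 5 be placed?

Let Aᵢ (for i ∈ {1, 2, 3}) be the placements that put server i in its forbidden rack. Any j of these fix j positions, leaving (5−j)! ways to fill the rest, and there are C(3,j) ways to pick which j.
By inclusion–exclusion, the number of valid placements is Σ_{j=0}^{3} (−1)^j C(3,j)·(5−j)!.
Computing: 120 − 72 + 18 − 2 = 64.

64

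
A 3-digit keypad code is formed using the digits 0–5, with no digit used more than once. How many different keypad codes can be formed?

120

Choose and order 3 of the 6 symbols: the first digit has 6 options, the next 5, then 4.
6 × 5 × 4 = 120.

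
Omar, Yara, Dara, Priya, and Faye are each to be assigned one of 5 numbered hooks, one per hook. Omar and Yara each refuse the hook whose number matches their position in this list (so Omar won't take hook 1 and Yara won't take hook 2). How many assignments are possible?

78

Let Aᵢ (for i ∈ {1, 2}) be the placements that put person i in their forbidden hook. Any j of these fix j positions, leaving (5−j)! ways to fill the rest, and there are C(2,j) ways to pick which j.
By inclusion–exclusion, the number of valid placements is Σ_{j=0}^{2} (−1)^j C(2,j)·(5−j)!.
Computing: 120 − 48 + 6 = 78.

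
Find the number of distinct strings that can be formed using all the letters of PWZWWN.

PWZWWN has 6 letters with W appearing 3 times.
So there are 6! / (3!) = 120 distinguishable arrangements.

120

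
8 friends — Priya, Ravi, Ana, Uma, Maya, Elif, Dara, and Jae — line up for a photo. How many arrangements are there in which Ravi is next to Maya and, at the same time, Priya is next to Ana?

Treat {Ravi,Maya} as one block (2 orders) and {Priya,Ana} as another (2 orders).
That leaves 6 units to arrange: 2 × 2 × 6! = 4 × 720 = 2880.

2880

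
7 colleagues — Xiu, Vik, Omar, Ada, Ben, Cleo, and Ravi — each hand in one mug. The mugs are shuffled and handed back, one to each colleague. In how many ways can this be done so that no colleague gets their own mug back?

Count assignments avoiding every fixed point. For any j of the 7 colleagues fixed to their own mug, the other 7−j can be arranged in (7−j)! ways.
By inclusion–exclusion this is Σ_{j=0}^{7} (−1)^j C(7,j)·(7−j)!.
Computing: 5040 − 5040 + 2520 − 840 + 210 − 42 + 7 − 1 = 1854.

1854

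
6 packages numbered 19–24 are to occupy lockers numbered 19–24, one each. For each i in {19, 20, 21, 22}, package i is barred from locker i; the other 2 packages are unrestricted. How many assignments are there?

362

Let Aᵢ (for 19 ≤ i ≤ 22) be the placements that put package i in its forbidden locker. Any j of these fix j positions, leaving (6−j)! ways to fill the rest, and there are C(4,j) ways to pick which j.
By inclusion–exclusion, the number of valid placements is Σ_{j=0}^{4} (−1)^j C(4,j)·(6−j)!.
Computing: 720 − 480 + 144 − 24 + 2 = 362.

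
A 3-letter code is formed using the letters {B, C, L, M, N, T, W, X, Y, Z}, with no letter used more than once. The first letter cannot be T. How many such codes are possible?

The first letter has 10−1 = 9 choices (anything except T).
The remaining 2 letters are filled from the other 9 symbols without repetition: 9 × 8 = 72.
Total: 9 × 72 = 648.

648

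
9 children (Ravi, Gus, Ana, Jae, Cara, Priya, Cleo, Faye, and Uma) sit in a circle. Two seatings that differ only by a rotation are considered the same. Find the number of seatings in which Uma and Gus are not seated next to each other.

All circular seatings of 9 people number (8)! = 40320.
Those with Uma next to Gus: fuse the pair into one unit and seat 8 units around a circle — 2·(7)! = 10080.
Subtracting, 40320 − 10080 = 30240.

30240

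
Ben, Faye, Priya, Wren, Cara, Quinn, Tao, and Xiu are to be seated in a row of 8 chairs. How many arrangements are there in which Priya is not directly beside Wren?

Of the 8! = 40320 arrangements, those with Priya and Wren adjacent number 2 × 7! = 10080 (treat the pair as a block with 2 internal orders).
Complementary counting: 40320 − 10080 = 30240.

30240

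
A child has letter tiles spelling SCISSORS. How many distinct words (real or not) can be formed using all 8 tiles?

1680

SCISSORS has 8 letters with S appearing 4 times.
The number of distinct arrangements is 8!/(4!) = 40320/24 = 1680.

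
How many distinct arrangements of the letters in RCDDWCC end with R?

With the last slot taken by R, it remains to arrange the other 6 letters (CDDWCC).
Those 6 letters have C appearing 3 times and D appearing twice, giving (6)!/(3!·2!) = 60.

60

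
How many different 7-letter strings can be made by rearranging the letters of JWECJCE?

The 7 letters of JWECJCE have repeats: C appearing twice, E appearing twice, and J appearing twice.
The number of distinct arrangements is 7!/(2!·2!·2!) = 5040/8 = 630.

630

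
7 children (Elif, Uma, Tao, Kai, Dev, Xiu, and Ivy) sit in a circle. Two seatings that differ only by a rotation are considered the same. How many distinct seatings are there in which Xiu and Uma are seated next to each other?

Glue Xiu and Uma into a block (2 internal orders). Seating 6 units around a circle gives (5)! arrangements.
So 2 × (5)! = 2 × 120 = 240.

240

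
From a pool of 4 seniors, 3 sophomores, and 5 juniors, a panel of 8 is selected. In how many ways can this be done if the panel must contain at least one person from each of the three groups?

485

With no constraint there are C(12,8) = 495 possible selections.
Subtract selections that omit an entire group: no seniors → C(8,8) = 1; no sophomores → C(9,8) = 9; no juniors → C(7,8) = 0.
Add back selections omitting two groups (i.e. drawn from a single group): C(4,8) + C(3,8) + C(5,8) = 0.
By inclusion–exclusion: 495 − 10 + 0 = 485.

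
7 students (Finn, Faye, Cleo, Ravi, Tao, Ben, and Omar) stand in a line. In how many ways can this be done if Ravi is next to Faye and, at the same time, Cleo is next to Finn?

480

Treat {Ravi,Faye} as one block (2 orders) and {Cleo,Finn} as another (2 orders).
That leaves 5 units to arrange: 2 × 2 × 5! = 4 × 120 = 480.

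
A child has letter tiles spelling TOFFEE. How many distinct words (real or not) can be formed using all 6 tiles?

180

TOFFEE has 6 letters with E appearing twice and F appearing twice.
The number of distinct arrangements is 6!/(2!·2!) = 720/4 = 180.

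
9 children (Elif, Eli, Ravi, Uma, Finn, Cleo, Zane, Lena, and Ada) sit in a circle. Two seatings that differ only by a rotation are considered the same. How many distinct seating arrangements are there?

Seat Elif anywhere (absorbing the rotational symmetry), then permute the other 8: (8)! = 40320.

40320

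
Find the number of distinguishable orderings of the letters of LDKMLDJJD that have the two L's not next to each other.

Total arrangements of LDKMLDJJD: 9!/(3!·2!·2!) = 15120.
If the two L's are adjacent, glue them into one block, leaving 8 items to arrange: (8)!/(3!·2!) = 3360 ways.
Subtracting, 15120 − 3360 = 11760 arrangements keep the L's apart.

11760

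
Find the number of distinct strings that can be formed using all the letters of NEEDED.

Letter multiplicities in NEEDED: D×2, E×3, N×1.
Dividing 6! = 720 by 3!·2! = 12 for the repeated letters gives 60.

60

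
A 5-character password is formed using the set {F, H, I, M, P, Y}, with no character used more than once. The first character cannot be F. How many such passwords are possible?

The first character has 6−1 = 5 choices (anything except F).
The remaining 4 characters are filled from the other 5 symbols without repetition: 5 × 4 × 3 × 2 = 120.
Total: 5 × 120 = 600.

600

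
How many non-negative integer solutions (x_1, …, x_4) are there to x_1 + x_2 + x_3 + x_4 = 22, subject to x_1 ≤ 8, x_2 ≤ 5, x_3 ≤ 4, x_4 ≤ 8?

20

Ignoring the caps, the number of non-negative solutions to x_1+…+x_4 = 22 is C(25,3) = 2300.
Subtract solutions that violate a single cap (substitute x_i' = x_i − (cap_i+1)): x_1 ≥ 9 gives C(16,3) = 560; x_2 ≥ 6 gives C(19,3) = 969; x_3 ≥ 5 gives C(20,3) = 1140; x_4 ≥ 9 gives C(16,3) = 560. Together 3229.
Add back pairs where two caps are both exceeded: 120 + 165 + 35 + 364 + 120 + 165 = 969.
Subtract triples: 10 + 0 + 0 + 10 = 20.
By inclusion–exclusion the count is 2300 − 3229 + 969 − 20 = 20.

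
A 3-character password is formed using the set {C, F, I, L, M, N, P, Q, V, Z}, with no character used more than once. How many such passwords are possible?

720

With no repetition, fill the 3 characters in order: 10 choices, then 9, down to 8.
That product is 10 × 9 × 8 = 720.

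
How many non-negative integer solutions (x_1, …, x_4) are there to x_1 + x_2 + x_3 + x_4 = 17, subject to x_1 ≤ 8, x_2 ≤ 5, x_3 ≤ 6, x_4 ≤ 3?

52

By stars and bars, unrestricted non-negative solutions to x_1+…+x_4 = 17 number C(17+3,3) = 1140.
Subtract solutions that violate a single cap (substitute x_i' = x_i − (cap_i+1)): x_1 ≥ 9 gives C(11,3) = 165; x_2 ≥ 6 gives C(14,3) = 364; x_3 ≥ 7 gives C(13,3) = 286; x_4 ≥ 4 gives C(16,3) = 560. Together 1375.
Add back pairs where two caps are both exceeded: 10 + 4 + 35 + 35 + 120 + 84 = 288.
Subtract triples: 0 + 0 + 0 + 1 = 1.
By inclusion–exclusion the count is 1140 − 1375 + 288 − 1 = 52.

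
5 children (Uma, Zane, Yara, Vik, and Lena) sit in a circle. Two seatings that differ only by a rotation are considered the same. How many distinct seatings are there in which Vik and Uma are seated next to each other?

12

Glue Vik and Uma into a block (2 internal orders). Seating 4 units around a circle gives (3)! arrangements.
So 2 × (3)! = 2 × 6 = 12.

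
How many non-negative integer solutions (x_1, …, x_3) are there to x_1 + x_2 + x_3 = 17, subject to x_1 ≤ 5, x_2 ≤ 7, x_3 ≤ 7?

6

Without the upper bounds there are C(19,2) = 171 ways to split 17 among 3 variables.
Subtract solutions that violate a single cap (substitute x_i' = x_i − (cap_i+1)): x_1 ≥ 6 gives C(13,2) = 78; x_2 ≥ 8 gives C(11,2) = 55; x_3 ≥ 8 gives C(11,2) = 55. Together 188.
Add back pairs where two caps are both exceeded: 10 + 10 + 3 = 23.
By inclusion–exclusion the count is 171 − 188 + 23 = 6.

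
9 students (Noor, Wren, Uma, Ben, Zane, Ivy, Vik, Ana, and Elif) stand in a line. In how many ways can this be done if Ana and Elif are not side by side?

282240

Of the 9! = 362880 arrangements, those with Ana and Elif adjacent number 2 × 8! = 80640 (treat the pair as a block with 2 internal orders).
Complementary counting: 362880 − 80640 = 282240.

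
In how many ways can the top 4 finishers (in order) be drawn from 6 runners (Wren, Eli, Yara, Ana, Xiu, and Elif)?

360

This is an ordered selection of 4 from 6: P(6,4).
That gives 6 × 5 × 4 × 3 = 360.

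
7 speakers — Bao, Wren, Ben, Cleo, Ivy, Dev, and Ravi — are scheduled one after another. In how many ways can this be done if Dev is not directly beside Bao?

There are 7! = 5040 arrangements in all. If Dev and Bao are adjacent, merging them into one block gives 2·(6)! = 1440 arrangements.
Complementary counting: 5040 − 1440 = 3600.

3600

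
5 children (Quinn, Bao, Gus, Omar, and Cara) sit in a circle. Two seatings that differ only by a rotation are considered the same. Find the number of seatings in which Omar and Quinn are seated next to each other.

Treat {Omar, Quinn} as one unit (2 internal orders) and seat the resulting 4 units around the table: (3)! circular arrangements.
So 2 × (3)! = 2 × 6 = 12.

12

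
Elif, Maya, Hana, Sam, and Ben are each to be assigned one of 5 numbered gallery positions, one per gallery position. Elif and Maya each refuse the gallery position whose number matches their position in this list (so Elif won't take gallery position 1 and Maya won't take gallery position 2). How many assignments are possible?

Let Aᵢ (for i ∈ {1, 2}) be the placements that put person i in their forbidden gallery position. Any j of these fix j positions, leaving (5−j)! ways to fill the rest, and there are C(2,j) ways to pick which j.
By inclusion–exclusion, the number of valid placements is Σ_{j=0}^{2} (−1)^j C(2,j)·(5−j)!.
Computing: 120 − 48 + 6 = 78.

78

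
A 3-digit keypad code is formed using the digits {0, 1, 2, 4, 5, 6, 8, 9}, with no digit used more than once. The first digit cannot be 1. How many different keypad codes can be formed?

294

The first digit has 8−1 = 7 choices (anything except 1).
The remaining 2 digits are filled from the other 7 symbols without repetition: 7 × 6 = 42.
Total: 7 × 42 = 294.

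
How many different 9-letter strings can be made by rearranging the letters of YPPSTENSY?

Letter multiplicities in YPPSTENSY: E×1, N×1, P×2, S×2, T×1, Y×2.
So there are 9! / (2!·2!·2!) = 45360 distinguishable arrangements.

45360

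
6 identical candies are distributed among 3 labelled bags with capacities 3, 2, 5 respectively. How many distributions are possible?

Without the upper bounds there are C(8,2) = 28 ways to split 6 among 3 bags.
Subtract solutions that violate a single cap (substitute x_i' = x_i − (cap_i+1)): x_1 ≥ 4 gives C(4,2) = 6; x_2 ≥ 3 gives C(5,2) = 10; x_3 ≥ 6 gives C(2,2) = 1. Together 17.
No two caps can be exceeded simultaneously, so the pair terms are all 0.
By inclusion–exclusion the count is 28 − 17 + 0 = 11.

11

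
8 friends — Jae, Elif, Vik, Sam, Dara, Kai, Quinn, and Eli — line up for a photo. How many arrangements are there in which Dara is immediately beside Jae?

Glue Dara and Jae into one block (2 internal orders), leaving 7 units to arrange in a row.
So the count is 2·(7)! = 10080.

10080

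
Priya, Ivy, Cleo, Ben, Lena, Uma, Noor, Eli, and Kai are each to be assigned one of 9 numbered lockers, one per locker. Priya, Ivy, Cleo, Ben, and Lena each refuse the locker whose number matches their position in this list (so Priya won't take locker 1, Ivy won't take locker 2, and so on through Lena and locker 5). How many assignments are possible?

Let Aᵢ (for 1 ≤ i ≤ 5) be the placements that put person i in their forbidden locker. Any j of these fix j positions, leaving (9−j)! ways to fill the rest, and there are C(5,j) ways to pick which j.
By inclusion–exclusion, the number of valid placements is Σ_{j=0}^{5} (−1)^j C(5,j)·(9−j)!.
Computing: 362880 − 201600 + 50400 − 7200 + 600 − 24 = 205056.

205056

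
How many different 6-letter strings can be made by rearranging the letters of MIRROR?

120

Letter multiplicities in MIRROR: I×1, M×1, O×1, R×3.
So there are 6! / (3!) = 120 distinguishable arrangements.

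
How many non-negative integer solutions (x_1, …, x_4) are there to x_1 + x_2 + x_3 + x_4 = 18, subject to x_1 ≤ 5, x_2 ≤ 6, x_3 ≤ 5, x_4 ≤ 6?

Without the upper bounds there are C(21,3) = 1330 ways to split 18 among 4 variables.
Subtract solutions that violate a single cap (substitute x_i' = x_i − (cap_i+1)): x_1 ≥ 6 gives C(15,3) = 455; x_2 ≥ 7 gives C(14,3) = 364; x_3 ≥ 6 gives C(15,3) = 455; x_4 ≥ 7 gives C(14,3) = 364. Together 1638.
Add back pairs where two caps are both exceeded: 56 + 84 + 56 + 56 + 35 + 56 = 343.
By inclusion–exclusion the count is 1330 − 1638 + 343 = 35.

35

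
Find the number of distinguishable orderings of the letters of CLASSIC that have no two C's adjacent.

There are 7!/(2!·2!) = 1260 arrangements of CLASSIC in total.
Arrangements with the C's together: treat CC as one letter, giving (6)!/(2!) = 360.
Subtracting, 1260 − 360 = 900 arrangements keep the C's apart.

900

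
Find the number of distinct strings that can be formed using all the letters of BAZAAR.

120

Letter multiplicities in BAZAAR: A×3, B×1, R×1, Z×1.
So there are 6! / (3!) = 120 distinguishable arrangements.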